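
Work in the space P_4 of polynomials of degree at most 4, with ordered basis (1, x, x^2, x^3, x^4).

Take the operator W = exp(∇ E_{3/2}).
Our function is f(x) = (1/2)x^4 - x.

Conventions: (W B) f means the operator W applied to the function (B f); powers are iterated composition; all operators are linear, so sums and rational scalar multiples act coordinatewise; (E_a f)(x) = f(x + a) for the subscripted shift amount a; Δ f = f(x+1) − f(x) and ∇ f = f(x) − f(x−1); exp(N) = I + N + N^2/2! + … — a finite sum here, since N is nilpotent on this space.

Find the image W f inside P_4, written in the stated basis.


the result is g(x) = (1/2)x^4 + 2x^3 + 9x^2 + (39/2)x + 41/2

order-1 term: 2x^3 + 6x^2 + (13/2)x + 3/2
order-2 term: 3x^2 + 12x + 25/2
order-3 term: 2x + 6
order-4 term: 1/2
the series for exp(∇ E_{3/2}) f terminates at order 4
exp(∇ E_{3/2}) f = (1/2)x^4 + 2x^3 + 9x^2 + (39/2)x + 41/2


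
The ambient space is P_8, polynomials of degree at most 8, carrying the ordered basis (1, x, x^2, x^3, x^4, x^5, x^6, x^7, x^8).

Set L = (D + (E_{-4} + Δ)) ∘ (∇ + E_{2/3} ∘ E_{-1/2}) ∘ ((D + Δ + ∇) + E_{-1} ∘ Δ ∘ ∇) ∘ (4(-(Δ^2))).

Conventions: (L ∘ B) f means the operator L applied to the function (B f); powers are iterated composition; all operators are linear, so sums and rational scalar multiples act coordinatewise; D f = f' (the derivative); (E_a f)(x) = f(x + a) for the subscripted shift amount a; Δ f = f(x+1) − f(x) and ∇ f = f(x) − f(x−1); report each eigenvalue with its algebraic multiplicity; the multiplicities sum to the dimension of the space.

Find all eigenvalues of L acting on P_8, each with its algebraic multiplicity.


image of 1: 0
image of x: 0
image of x^2: 0
image of x^3: -72
image of x^4: -288x - 144
image of x^5: -720x^2 - 720x - 7580
image of x^6: -1440x^3 - 2160x^2 - 45480x - 206540/3
image of x^7: -2520x^4 - 5040x^3 - 159180x^2 - (1445780/3)x + 564011/6
image of x^8: -4032x^5 - 10080x^4 - 424480x^3 - (5783120/3)x^2 + (2256044/3)x - 68003726/27
the matrix is upper triangular; its diagonal is (0, 0, 0, 0, 0, 0, 0, 0, 0)
for a triangular matrix the eigenvalues are the diagonal entries, with algebraic multiplicity their repetition count

λ = 0 (multiplicity 9)


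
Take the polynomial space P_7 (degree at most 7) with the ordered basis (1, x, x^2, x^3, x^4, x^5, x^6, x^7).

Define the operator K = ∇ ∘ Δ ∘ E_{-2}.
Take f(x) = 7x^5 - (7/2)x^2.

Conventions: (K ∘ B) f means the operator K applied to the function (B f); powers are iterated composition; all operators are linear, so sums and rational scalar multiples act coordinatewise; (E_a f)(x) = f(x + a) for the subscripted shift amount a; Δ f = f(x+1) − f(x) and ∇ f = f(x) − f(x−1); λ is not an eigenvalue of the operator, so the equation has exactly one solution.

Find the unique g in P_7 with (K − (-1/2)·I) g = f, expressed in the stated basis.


the image equals g(x) = 14x^5 - 560x^3 + 3353x^2 - 280x - 21812

write g with unknown coordinates in the stated basis and equate coefficients in (K − (-1/2)·I) g = f
solving from the highest basis element down gives g = 14x^5 - 560x^3 + 3353x^2 - 280x - 21812
check: K g = 280x^3 - 1680x^2 + 140x + 10906
so K g − (-1/2)·g = 7x^5 - (7/2)x^2 = f ✓


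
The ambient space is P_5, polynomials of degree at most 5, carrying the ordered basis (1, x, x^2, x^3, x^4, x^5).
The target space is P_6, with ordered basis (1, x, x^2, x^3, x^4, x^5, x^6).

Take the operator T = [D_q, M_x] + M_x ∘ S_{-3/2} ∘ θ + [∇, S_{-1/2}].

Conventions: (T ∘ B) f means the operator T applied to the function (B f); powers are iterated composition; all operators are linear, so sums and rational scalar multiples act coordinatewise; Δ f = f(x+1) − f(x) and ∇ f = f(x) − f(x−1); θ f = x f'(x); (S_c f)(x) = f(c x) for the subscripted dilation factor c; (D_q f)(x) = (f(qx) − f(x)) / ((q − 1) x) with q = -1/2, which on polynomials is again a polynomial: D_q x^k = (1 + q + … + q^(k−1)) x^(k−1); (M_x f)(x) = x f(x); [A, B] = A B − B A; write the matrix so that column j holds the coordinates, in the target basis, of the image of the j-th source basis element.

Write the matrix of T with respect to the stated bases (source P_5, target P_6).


the matrix is [[1, -3/2, 3/4, -9/8, 15/16, -33/32]; [0, -1/2, 3/2, -9/8, 9/4, -75/32]; [0, -3/2, 1/4, -9/8, 9/8, -45/16]; [0, 0, 9/2, -1/8, 3/4, -15/16]; [0, 0, 0, -81/8, 1/16, -15/32]; [0, 0, 0, 0, 81/4, -1/32]; [0, 0, 0, 0, 0, -1215/32]] (rows listed top to bottom)

image of 1: 1
image of x: -(3/2)x^2 - (1/2)x - 3/2
image of x^2: (9/2)x^3 + (1/4)x^2 + (3/2)x + 3/4
image of x^3: -(81/8)x^4 - (1/8)x^3 - (9/8)x^2 - (9/8)x - 9/8
image of x^4: (81/4)x^5 + (1/16)x^4 + (3/4)x^3 + (9/8)x^2 + (9/4)x + 15/16
image of x^5: -(1215/32)x^6 - (1/32)x^5 - (15/32)x^4 - (15/16)x^3 - (45/16)x^2 - (75/32)x - 33/32
each image's coordinates form column j of the matrix


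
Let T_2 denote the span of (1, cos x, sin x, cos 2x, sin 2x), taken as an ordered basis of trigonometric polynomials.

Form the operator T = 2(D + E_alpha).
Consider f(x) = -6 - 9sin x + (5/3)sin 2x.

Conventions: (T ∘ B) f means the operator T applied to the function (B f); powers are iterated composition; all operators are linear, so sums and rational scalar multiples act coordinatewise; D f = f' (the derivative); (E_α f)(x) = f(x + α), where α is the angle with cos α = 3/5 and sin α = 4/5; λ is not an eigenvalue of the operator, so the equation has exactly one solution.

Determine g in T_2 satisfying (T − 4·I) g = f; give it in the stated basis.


write g with unknown coordinates in the stated basis and equate coefficients in (T − 4·I) g = f
solving from the highest basis element down gives g = 3 + (81/52)cos x + (63/52)sin x - (185/1047)cos 2x - (95/698)sin 2x
check: T g = 6 + (81/13)cos x - (54/13)sin x - (740/1047)cos 2x + (1175/1047)sin 2x
so T g − 4·g = -6 - 9sin x + (5/3)sin 2x = f ✓

the result is g(x) = 3 + (81/52)cos x + (63/52)sin x - (185/1047)cos 2x - (95/698)sin 2x


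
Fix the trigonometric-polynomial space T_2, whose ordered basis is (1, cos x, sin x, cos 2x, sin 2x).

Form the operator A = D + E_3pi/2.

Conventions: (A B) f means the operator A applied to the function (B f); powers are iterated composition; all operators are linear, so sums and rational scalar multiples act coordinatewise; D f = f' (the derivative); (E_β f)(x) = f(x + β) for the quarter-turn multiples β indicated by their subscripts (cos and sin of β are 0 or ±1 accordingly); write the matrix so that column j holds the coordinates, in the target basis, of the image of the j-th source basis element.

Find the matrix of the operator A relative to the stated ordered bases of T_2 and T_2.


image of 1: 1
image of cos x: 0
image of sin x: 0
image of cos 2x: -cos 2x - 2sin 2x
image of sin 2x: 2cos 2x - sin 2x
each image's coordinates form column j of the matrix

the matrix is [[1, 0, 0, 0, 0]; [0, 0, 0, 0, 0]; [0, 0, 0, 0, 0]; [0, 0, 0, -1, 2]; [0, 0, 0, -2, -1]] (rows listed top to bottom)


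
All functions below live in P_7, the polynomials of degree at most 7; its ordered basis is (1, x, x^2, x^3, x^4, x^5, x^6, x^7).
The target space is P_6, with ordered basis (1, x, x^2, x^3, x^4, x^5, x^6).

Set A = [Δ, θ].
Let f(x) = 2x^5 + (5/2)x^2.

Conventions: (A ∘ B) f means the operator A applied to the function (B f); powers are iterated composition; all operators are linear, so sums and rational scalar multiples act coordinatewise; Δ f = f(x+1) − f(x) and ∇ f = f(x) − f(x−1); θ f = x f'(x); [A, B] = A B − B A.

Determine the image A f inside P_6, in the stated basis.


the image equals g(x) = 10x^4 + 40x^3 + 60x^2 + 45x + 15

θ f = 10x^5 + 5x^2
Δ θ f = 50x^4 + 100x^3 + 100x^2 + 60x + 15
Δ f = 10x^4 + 20x^3 + 20x^2 + 15x + 9/2
θ Δ f = 40x^4 + 60x^3 + 40x^2 + 15x
[Δ, θ] f = 10x^4 + 40x^3 + 60x^2 + 45x + 15


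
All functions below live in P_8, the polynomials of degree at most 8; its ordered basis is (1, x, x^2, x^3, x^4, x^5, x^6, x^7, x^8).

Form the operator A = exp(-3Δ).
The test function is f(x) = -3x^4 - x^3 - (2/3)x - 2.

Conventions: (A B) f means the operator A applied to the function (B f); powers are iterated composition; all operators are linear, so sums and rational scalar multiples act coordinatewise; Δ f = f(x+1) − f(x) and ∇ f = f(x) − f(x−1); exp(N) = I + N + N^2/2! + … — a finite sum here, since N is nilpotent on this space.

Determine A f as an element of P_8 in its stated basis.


g(x) = -3x^4 + 35x^3 - 99x^2 + (52/3)x + 66

order-1 term: 36x^3 + 63x^2 + 45x + 14
order-2 term: -162x^2 - 351x - 216
order-3 term: 324x + 513
order-4 term: -243
the series for exp(-3Δ) f terminates at order 4
exp(-3Δ) f = -3x^4 + 35x^3 - 99x^2 + (52/3)x + 66


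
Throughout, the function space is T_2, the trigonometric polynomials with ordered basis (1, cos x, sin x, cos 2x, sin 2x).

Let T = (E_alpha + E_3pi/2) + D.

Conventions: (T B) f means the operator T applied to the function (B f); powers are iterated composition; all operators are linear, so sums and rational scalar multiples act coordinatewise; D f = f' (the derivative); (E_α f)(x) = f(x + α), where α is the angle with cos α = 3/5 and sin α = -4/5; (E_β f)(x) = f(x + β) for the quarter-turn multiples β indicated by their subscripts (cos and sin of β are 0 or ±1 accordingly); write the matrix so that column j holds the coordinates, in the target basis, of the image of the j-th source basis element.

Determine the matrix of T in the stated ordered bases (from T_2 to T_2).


the matrix is [[2, 0, 0, 0, 0]; [0, 3/5, -4/5, 0, 0]; [0, 4/5, 3/5, 0, 0]; [0, 0, 0, -32/25, 26/25]; [0, 0, 0, -26/25, -32/25]] (rows listed top to bottom)

image of 1: 2
image of cos x: (3/5)cos x + (4/5)sin x
image of sin x: -(4/5)cos x + (3/5)sin x
image of cos 2x: -(32/25)cos 2x - (26/25)sin 2x
image of sin 2x: (26/25)cos 2x - (32/25)sin 2x
each image's coordinates form column j of the matrix


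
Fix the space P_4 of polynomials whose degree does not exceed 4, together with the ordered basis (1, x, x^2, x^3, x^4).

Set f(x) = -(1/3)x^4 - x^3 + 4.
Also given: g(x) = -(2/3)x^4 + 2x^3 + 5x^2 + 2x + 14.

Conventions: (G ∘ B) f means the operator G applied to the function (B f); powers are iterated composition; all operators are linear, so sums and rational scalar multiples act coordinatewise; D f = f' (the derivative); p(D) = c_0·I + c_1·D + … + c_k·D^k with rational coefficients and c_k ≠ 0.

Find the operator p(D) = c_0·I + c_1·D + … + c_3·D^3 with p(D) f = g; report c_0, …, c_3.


p(D) = 2·I − 3·D + D^2 − D^3, i.e. c_0 = 2, c_1 = -3, c_2 = 1, c_3 = -1

D^0 f = -(1/3)x^4 - x^3 + 4
D^1 f = -(4/3)x^3 - 3x^2
D^2 f = -4x^2 - 6x
D^3 f = -8x - 6
matching coefficients of g against c_0 f + c_1 Df + … from the top degree down determines the c_i
solution: c_0 = 2, c_1 = -3, c_2 = 1, c_3 = -1


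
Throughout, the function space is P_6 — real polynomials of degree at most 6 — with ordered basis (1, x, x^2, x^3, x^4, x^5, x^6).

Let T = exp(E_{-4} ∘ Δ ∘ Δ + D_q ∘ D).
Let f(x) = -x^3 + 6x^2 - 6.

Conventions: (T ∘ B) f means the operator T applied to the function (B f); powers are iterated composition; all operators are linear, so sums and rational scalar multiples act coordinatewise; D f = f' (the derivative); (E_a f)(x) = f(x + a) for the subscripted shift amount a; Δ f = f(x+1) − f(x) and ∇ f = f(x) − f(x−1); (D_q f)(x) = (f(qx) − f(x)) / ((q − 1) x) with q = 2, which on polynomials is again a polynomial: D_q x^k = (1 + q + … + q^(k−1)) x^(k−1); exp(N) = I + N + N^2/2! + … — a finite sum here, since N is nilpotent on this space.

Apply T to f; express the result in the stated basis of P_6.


the image equals g(x) = -x^3 + 6x^2 - 15x + 36

order-1 term: -15x + 42
the series for exp(E_{-4} ∘ Δ ∘ Δ + D_q ∘ D) f terminates at order 1
exp(E_{-4} ∘ Δ ∘ Δ + D_q ∘ D) f = -x^3 + 6x^2 - 15x + 36


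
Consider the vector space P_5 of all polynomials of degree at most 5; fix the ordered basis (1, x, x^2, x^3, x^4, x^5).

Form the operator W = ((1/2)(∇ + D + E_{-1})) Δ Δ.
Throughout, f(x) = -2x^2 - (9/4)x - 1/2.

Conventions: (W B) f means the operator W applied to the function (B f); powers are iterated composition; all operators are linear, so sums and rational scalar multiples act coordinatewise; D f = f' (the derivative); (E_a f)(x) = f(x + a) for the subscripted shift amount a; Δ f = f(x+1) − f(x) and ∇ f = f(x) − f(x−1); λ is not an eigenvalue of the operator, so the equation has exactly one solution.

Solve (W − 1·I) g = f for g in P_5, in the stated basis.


g(x) = 2x^2 + (9/4)x + 5/2

write g with unknown coordinates in the stated basis and equate coefficients in (W − 1·I) g = f
solving from the highest basis element down gives g = 2x^2 + (9/4)x + 5/2
check: W g = 2
so W g − 1·g = -2x^2 - (9/4)x - 1/2 = f ✓


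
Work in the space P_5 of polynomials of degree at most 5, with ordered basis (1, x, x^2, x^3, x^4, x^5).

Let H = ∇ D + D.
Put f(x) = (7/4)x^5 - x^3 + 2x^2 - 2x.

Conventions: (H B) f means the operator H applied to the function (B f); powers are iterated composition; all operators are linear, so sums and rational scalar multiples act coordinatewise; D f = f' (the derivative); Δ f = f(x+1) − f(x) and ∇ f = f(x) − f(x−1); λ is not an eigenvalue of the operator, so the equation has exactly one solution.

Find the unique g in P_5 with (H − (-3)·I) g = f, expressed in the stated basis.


write g with unknown coordinates in the stated basis and equate coefficients in (H − (-3)·I) g = f
solving from the highest basis element down gives g = (7/12)x^5 - (35/36)x^4 - (79/27)x^3 + (719/54)x^2 - (929/81)x - 5551/972
check: H g = (35/12)x^4 + (70/9)x^3 - (683/18)x^2 + (875/27)x + 5551/324
so H g − (-3)·g = (7/4)x^5 - x^3 + 2x^2 - 2x = f ✓

g(x) = (7/12)x^5 - (35/36)x^4 - (79/27)x^3 + (719/54)x^2 - (929/81)x - 5551/972


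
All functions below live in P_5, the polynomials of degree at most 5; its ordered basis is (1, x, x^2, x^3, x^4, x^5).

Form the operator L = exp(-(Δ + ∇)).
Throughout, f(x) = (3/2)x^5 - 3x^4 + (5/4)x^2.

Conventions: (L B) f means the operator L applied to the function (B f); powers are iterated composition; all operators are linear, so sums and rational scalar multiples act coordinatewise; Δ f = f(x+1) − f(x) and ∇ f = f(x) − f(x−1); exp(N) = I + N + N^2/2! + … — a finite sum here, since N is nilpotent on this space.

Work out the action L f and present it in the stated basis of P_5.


the image equals g(x) = (3/2)x^5 - 18x^4 + 84x^3 - (883/4)x^2 + 355x - 262

order-1 term: -15x^4 + 24x^3 - 30x^2 + 19x - 3
order-2 term: 60x^3 - 72x^2 + 120x - 43
order-3 term: -120x^2 + 96x - 120
order-4 term: 120x - 48
order-5 term: -48
the series for exp(-(Δ + ∇)) f terminates at order 5
exp(-(Δ + ∇)) f = (3/2)x^5 - 18x^4 + 84x^3 - (883/4)x^2 + 355x - 262


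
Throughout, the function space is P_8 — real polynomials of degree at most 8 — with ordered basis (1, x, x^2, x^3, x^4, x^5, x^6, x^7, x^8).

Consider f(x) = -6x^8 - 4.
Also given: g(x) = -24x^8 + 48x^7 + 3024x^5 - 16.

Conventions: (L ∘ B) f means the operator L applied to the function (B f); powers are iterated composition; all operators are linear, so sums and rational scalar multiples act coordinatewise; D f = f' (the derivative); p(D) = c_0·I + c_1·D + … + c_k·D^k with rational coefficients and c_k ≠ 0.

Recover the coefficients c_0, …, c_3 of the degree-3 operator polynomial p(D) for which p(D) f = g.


D^0 f = -6x^8 - 4
D^1 f = -48x^7
D^2 f = -336x^6
D^3 f = -2016x^5
matching coefficients of g against c_0 f + c_1 Df + … from the top degree down determines the c_i
solution: c_0 = 4, c_1 = -1, c_2 = 0, c_3 = -3/2

c_0 = 4, c_1 = -1, c_2 = 0, c_3 = -3/2


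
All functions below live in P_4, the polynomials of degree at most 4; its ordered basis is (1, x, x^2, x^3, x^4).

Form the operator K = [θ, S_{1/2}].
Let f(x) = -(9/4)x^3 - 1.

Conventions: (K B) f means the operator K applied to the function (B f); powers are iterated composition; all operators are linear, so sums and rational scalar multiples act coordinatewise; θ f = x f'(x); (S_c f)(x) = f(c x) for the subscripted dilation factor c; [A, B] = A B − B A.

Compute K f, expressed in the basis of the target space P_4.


S_{1/2} f = -(9/32)x^3 - 1
θ S_{1/2} f = -(27/32)x^3
θ f = -(27/4)x^3
S_{1/2} θ f = -(27/32)x^3
[θ, S_{1/2}] f = 0

g(x) = 0


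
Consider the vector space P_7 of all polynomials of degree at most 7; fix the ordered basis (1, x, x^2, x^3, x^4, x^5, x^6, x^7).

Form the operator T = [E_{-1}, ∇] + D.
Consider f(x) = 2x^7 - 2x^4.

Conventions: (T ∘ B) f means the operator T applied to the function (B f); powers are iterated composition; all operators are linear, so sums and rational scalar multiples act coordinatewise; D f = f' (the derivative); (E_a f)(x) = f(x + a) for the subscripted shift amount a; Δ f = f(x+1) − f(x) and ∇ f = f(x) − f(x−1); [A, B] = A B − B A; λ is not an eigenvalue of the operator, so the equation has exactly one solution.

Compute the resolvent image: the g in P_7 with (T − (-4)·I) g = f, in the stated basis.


g(x) = (1/2)x^7 - (7/8)x^6 + (21/16)x^5 - (137/64)x^4 + (137/64)x^3 - (411/256)x^2 + (411/512)x - 411/2048

write g with unknown coordinates in the stated basis and equate coefficients in (T − (-4)·I) g = f
solving from the highest basis element down gives g = (1/2)x^7 - (7/8)x^6 + (21/16)x^5 - (137/64)x^4 + (137/64)x^3 - (411/256)x^2 + (411/512)x - 411/2048
check: T g = (7/2)x^6 - (21/4)x^5 + (105/16)x^4 - (137/16)x^3 + (411/64)x^2 - (411/128)x + 411/512
so T g − (-4)·g = 2x^7 - 2x^4 = f ✓


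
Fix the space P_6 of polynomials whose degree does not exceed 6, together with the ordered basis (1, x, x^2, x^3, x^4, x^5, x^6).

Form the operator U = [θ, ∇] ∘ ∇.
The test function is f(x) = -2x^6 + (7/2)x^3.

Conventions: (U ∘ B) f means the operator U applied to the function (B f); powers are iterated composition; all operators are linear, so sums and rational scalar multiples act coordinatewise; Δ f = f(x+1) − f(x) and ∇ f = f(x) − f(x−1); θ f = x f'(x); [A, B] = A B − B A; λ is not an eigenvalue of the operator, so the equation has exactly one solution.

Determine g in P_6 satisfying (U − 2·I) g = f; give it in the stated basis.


write g with unknown coordinates in the stated basis and equate coefficients in (U − 2·I) g = f
solving from the highest basis element down gives g = x^6 - 15x^4 + (353/4)x^3 - 120x^2 - (1239/4)x + 5073/8
check: U g = -30x^4 + 180x^3 - 240x^2 - (1239/2)x + 5073/4
so U g − 2·g = -2x^6 + (7/2)x^3 = f ✓

the result is g(x) = x^6 - 15x^4 + (353/4)x^3 - 120x^2 - (1239/4)x + 5073/8


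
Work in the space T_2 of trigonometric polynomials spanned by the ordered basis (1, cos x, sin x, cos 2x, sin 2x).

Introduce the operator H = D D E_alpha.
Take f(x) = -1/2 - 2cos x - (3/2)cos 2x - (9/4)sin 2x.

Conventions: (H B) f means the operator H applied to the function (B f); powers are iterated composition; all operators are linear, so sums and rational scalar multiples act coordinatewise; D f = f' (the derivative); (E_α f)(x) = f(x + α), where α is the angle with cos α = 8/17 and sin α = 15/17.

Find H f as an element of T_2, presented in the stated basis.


g(x) = (16/17)cos x - (30/17)sin x + (1194/289)cos 2x - (2889/289)sin 2x

E_alpha f = -1/2 - (16/17)cos x + (30/17)sin x - (597/578)cos 2x + (2889/1156)sin 2x
D E_alpha f = (30/17)cos x + (16/17)sin x + (2889/578)cos 2x + (597/289)sin 2x
D D E_alpha f = (16/17)cos x - (30/17)sin x + (1194/289)cos 2x - (2889/289)sin 2x


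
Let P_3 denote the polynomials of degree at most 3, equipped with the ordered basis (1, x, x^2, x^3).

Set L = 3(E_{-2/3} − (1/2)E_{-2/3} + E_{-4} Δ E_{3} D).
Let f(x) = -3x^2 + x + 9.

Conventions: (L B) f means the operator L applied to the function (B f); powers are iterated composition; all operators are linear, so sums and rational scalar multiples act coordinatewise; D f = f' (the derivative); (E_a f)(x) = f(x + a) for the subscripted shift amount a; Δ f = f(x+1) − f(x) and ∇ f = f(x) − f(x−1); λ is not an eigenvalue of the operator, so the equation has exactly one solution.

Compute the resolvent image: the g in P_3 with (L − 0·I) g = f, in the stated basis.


write g with unknown coordinates in the stated basis and equate coefficients in (L − 0·I) g = f
solving from the highest basis element down gives g = -2x^2 - 2x + 122/9
check: L g = -3x^2 + x + 9
so L g − 0·g = -3x^2 + x + 9 = f ✓

the result is g(x) = -2x^2 - 2x + 122/9


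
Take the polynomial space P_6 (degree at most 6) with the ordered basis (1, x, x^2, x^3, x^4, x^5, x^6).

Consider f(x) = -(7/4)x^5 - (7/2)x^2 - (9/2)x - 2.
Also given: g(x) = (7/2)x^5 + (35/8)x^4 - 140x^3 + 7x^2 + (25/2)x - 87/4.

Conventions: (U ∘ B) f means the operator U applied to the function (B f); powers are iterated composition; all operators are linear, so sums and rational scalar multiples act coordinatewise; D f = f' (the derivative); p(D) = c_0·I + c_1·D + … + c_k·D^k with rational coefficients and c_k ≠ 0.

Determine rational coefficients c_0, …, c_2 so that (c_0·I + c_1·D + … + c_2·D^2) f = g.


p(D) = -2·I − (1/2)·D + 4·D^2, i.e. c_0 = -2, c_1 = -1/2, c_2 = 4

D^0 f = -(7/4)x^5 - (7/2)x^2 - (9/2)x - 2
D^1 f = -(35/4)x^4 - 7x - 9/2
D^2 f = -35x^3 - 7
matching coefficients of g against c_0 f + c_1 Df + … from the top degree down determines the c_i
solution: c_0 = -2, c_1 = -1/2, c_2 = 4


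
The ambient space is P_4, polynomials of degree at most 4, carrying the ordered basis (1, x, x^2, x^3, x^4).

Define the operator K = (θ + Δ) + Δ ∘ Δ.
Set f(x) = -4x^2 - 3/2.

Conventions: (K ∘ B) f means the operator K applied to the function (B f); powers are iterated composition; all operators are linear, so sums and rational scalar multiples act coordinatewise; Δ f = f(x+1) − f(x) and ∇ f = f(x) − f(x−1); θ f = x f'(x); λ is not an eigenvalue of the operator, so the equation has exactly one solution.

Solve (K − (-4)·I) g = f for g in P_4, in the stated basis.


the image equals g(x) = -(2/3)x^2 + (4/15)x + 7/120

write g with unknown coordinates in the stated basis and equate coefficients in (K − (-4)·I) g = f
solving from the highest basis element down gives g = -(2/3)x^2 + (4/15)x + 7/120
check: K g = -(4/3)x^2 - (16/15)x - 26/15
so K g − (-4)·g = -4x^2 - 3/2 = f ✓


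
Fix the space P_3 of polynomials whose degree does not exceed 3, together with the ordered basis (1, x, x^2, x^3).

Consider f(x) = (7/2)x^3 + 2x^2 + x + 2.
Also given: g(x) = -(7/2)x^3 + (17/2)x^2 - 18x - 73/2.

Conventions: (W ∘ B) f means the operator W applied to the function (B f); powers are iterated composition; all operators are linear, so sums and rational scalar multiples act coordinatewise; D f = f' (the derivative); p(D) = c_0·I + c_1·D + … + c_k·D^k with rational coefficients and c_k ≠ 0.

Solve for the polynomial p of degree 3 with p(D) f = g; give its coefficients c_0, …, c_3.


c_0 = -1, c_1 = 1, c_2 = -1, c_3 = -3/2

D^0 f = (7/2)x^3 + 2x^2 + x + 2
D^1 f = (21/2)x^2 + 4x + 1
D^2 f = 21x + 4
D^3 f = 21
matching coefficients of g against c_0 f + c_1 Df + … from the top degree down determines the c_i
solution: c_0 = -1, c_1 = 1, c_2 = -1, c_3 = -3/2


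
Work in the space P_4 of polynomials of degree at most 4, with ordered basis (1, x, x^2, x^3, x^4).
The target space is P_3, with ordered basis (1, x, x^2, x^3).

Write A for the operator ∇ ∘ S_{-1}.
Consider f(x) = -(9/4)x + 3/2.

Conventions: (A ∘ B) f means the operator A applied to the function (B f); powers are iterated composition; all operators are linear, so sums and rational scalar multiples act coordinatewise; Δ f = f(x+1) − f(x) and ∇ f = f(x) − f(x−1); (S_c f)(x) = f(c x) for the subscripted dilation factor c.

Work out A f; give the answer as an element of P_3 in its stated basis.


the image equals g(x) = 9/4

S_{-1} f = (9/4)x + 3/2
∇ S_{-1} f = 9/4


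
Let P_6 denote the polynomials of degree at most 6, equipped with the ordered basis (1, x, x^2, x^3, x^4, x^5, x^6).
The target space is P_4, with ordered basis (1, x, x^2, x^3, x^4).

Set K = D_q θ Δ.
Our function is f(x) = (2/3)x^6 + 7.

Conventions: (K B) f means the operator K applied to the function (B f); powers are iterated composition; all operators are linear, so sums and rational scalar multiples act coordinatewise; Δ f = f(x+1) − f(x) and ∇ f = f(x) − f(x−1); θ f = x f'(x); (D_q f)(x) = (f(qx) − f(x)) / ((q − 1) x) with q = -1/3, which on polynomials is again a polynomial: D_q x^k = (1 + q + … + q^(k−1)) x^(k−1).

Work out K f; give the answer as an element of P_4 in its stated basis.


the image equals g(x) = (1220/81)x^4 + (800/27)x^3 + (280/9)x^2 + (40/3)x + 4

Δ f = 4x^5 + 10x^4 + (40/3)x^3 + 10x^2 + 4x + 2/3
θ Δ f = 20x^5 + 40x^4 + 40x^3 + 20x^2 + 4x
D_q θ Δ f = (1220/81)x^4 + (800/27)x^3 + (280/9)x^2 + (40/3)x + 4


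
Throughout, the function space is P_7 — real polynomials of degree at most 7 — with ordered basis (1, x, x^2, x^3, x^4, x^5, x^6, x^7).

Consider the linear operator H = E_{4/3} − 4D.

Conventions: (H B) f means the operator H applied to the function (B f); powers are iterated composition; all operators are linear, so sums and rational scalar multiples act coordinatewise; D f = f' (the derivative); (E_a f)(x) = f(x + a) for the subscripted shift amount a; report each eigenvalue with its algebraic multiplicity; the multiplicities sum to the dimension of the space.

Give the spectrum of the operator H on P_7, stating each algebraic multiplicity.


λ = 1 (multiplicity 8)

image of 1: 1
image of x: x - 8/3
image of x^2: x^2 - (16/3)x + 16/9
image of x^3: x^3 - 8x^2 + (16/3)x + 64/27
image of x^4: x^4 - (32/3)x^3 + (32/3)x^2 + (256/27)x + 256/81
image of x^5: x^5 - (40/3)x^4 + (160/9)x^3 + (640/27)x^2 + (1280/81)x + 1024/243
image of x^6: x^6 - 16x^5 + (80/3)x^4 + (1280/27)x^3 + (1280/27)x^2 + (2048/81)x + 4096/729
image of x^7: x^7 - (56/3)x^6 + (112/3)x^5 + (2240/27)x^4 + (8960/81)x^3 + (7168/81)x^2 + (28672/729)x + 16384/2187
the matrix is upper triangular; its diagonal is (1, 1, 1, 1, 1, 1, 1, 1)
for a triangular matrix the eigenvalues are the diagonal entries, with algebraic multiplicity their repetition count


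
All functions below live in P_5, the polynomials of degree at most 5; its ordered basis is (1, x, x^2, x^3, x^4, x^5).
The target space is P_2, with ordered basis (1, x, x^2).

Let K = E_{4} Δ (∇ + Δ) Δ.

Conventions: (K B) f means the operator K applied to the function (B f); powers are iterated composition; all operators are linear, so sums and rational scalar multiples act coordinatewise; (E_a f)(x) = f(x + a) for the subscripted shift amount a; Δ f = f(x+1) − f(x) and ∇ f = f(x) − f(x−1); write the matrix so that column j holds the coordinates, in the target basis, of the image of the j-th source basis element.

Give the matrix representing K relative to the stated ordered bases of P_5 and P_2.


image of 1: 0
image of x: 0
image of x^2: 0
image of x^3: 12
image of x^4: 48x + 240
image of x^5: 120x^2 + 1200x + 3060
each image's coordinates form column j of the matrix

the matrix is [[0, 0, 0, 12, 240, 3060]; [0, 0, 0, 0, 48, 1200]; [0, 0, 0, 0, 0, 120]] (rows listed top to bottom)


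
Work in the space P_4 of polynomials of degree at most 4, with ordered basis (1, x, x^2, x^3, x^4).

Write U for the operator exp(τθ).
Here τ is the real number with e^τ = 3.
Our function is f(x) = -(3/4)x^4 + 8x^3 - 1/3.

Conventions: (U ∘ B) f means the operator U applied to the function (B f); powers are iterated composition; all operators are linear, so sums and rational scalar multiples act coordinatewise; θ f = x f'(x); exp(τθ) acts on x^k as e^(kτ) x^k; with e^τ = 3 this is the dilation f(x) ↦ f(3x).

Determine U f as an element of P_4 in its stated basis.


the result is g(x) = -(243/4)x^4 + 216x^3 - 1/3

exp(τθ) x^k = e^(kτ) x^k; with e^τ = 3 this sends x^k to 3^k x^k
x^3 ↦ 27 x^3
x^4 ↦ 81 x^4
applying this coordinatewise to f: exp(τθ) f = -(243/4)x^4 + 216x^3 - 1/3


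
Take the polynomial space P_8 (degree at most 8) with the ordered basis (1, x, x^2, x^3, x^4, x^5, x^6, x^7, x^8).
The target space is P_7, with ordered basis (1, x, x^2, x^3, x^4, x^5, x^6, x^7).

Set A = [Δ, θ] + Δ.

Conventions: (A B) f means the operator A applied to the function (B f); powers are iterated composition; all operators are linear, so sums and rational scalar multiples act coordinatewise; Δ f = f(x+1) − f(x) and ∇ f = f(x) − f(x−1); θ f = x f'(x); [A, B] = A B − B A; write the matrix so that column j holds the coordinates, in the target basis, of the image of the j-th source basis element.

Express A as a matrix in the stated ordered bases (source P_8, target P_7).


image of 1: 0
image of x: 2
image of x^2: 4x + 3
image of x^3: 6x^2 + 9x + 4
image of x^4: 8x^3 + 18x^2 + 16x + 5
image of x^5: 10x^4 + 30x^3 + 40x^2 + 25x + 6
image of x^6: 12x^5 + 45x^4 + 80x^3 + 75x^2 + 36x + 7
image of x^7: 14x^6 + 63x^5 + 140x^4 + 175x^3 + 126x^2 + 49x + 8
image of x^8: 16x^7 + 84x^6 + 224x^5 + 350x^4 + 336x^3 + 196x^2 + 64x + 9
each image's coordinates form column j of the matrix

the matrix is [[0, 2, 3, 4, 5, 6, 7, 8, 9]; [0, 0, 4, 9, 16, 25, 36, 49, 64]; [0, 0, 0, 6, 18, 40, 75, 126, 196]; [0, 0, 0, 0, 8, 30, 80, 175, 336]; [0, 0, 0, 0, 0, 10, 45, 140, 350]; [0, 0, 0, 0, 0, 0, 12, 63, 224]; [0, 0, 0, 0, 0, 0, 0, 14, 84]; [0, 0, 0, 0, 0, 0, 0, 0, 16]] (rows listed top to bottom)


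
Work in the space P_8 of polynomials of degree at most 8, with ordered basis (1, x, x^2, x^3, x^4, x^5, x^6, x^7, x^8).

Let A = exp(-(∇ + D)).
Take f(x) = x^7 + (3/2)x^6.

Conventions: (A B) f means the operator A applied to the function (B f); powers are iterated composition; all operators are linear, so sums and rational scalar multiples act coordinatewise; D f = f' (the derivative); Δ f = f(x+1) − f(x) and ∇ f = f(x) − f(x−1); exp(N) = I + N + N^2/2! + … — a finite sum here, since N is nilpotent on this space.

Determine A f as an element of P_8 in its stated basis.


the image equals g(x) = x^7 - (25/2)x^6 + 87x^5 - (825/2)x^4 + 1370x^3 - 3093x^2 + 4312x - 5649/2

order-1 term: -14x^6 + 3x^5 - (25/2)x^4 + 5x^3 + (3/2)x^2 - 2x + 1/2
order-2 term: 84x^5 - 120x^4 + 205x^3 - (345/2)x^2 + 79x - 29/2
order-3 term: -280x^4 + 600x^3 - 930x^2 + 735x - 493/2
order-4 term: 560x^3 - 1320x^2 + 1660x - 820
order-5 term: -672x^2 + 1392x - 1040
order-6 term: 448x - 576
order-7 term: -128
the series for exp(-(∇ + D)) f terminates at order 7
exp(-(∇ + D)) f = x^7 - (25/2)x^6 + 87x^5 - (825/2)x^4 + 1370x^3 - 3093x^2 + 4312x - 5649/2


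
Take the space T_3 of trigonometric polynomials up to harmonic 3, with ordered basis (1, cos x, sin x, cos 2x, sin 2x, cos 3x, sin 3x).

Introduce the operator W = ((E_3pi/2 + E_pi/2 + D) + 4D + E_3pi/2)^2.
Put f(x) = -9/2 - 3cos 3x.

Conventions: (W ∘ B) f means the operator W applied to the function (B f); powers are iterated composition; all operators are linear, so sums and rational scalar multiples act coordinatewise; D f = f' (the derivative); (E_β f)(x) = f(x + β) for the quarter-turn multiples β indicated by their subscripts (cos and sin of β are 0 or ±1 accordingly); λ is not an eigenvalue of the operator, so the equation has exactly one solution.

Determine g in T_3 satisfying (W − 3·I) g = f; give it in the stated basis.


write g with unknown coordinates in the stated basis and equate coefficients in (W − 3·I) g = f
solving from the highest basis element down gives g = -3/4 + (3/259)cos 3x
check: W g = -27/4 - (768/259)cos 3x
so W g − 3·g = -9/2 - 3cos 3x = f ✓

the image equals g(x) = -3/4 + (3/259)cos 3x


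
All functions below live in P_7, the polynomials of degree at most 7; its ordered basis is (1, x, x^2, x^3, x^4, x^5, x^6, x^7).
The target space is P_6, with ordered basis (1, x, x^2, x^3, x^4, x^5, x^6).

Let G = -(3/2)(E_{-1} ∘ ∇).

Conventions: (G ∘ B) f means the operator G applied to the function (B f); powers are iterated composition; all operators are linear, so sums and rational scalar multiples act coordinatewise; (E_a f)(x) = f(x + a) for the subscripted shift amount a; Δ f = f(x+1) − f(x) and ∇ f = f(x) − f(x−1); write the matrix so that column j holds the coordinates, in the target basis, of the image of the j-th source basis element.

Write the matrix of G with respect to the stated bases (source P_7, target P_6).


image of 1: 0
image of x: -3/2
image of x^2: -3x + 9/2
image of x^3: -(9/2)x^2 + (27/2)x - 21/2
image of x^4: -6x^3 + 27x^2 - 42x + 45/2
image of x^5: -(15/2)x^4 + 45x^3 - 105x^2 + (225/2)x - 93/2
image of x^6: -9x^5 + (135/2)x^4 - 210x^3 + (675/2)x^2 - 279x + 189/2
image of x^7: -(21/2)x^6 + (189/2)x^5 - (735/2)x^4 + (1575/2)x^3 - (1953/2)x^2 + (1323/2)x - 381/2
each image's coordinates form column j of the matrix

the matrix is [[0, -3/2, 9/2, -21/2, 45/2, -93/2, 189/2, -381/2]; [0, 0, -3, 27/2, -42, 225/2, -279, 1323/2]; [0, 0, 0, -9/2, 27, -105, 675/2, -1953/2]; [0, 0, 0, 0, -6, 45, -210, 1575/2]; [0, 0, 0, 0, 0, -15/2, 135/2, -735/2]; [0, 0, 0, 0, 0, 0, -9, 189/2]; [0, 0, 0, 0, 0, 0, 0, -21/2]] (rows listed top to bottom)


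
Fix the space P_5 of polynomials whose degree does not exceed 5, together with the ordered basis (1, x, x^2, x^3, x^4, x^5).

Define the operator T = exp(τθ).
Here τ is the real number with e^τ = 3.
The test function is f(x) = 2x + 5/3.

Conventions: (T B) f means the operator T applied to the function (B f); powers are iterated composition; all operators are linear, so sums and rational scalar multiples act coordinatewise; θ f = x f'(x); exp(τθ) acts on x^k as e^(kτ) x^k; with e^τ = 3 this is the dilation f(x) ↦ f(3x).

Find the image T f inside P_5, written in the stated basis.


the image equals g(x) = 6x + 5/3

exp(τθ) x^k = e^(kτ) x^k; with e^τ = 3 this sends x^k to 3^k x^k
x ↦ 3 x
applying this coordinatewise to f: exp(τθ) f = 6x + 5/3


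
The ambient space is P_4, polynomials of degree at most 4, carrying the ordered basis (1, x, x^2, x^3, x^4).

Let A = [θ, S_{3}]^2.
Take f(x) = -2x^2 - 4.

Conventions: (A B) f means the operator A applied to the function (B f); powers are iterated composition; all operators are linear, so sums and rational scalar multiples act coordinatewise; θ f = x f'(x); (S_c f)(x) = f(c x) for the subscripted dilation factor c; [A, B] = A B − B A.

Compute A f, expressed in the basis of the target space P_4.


S_{3} f = -18x^2 - 4
θ S_{3} f = -36x^2
θ f = -4x^2
S_{3} θ f = -36x^2
[θ, S_{3}] f = 0
S_{3} [θ, S_{3}] f = 0
θ S_{3} [θ, S_{3}] f = 0
θ [θ, S_{3}] f = 0
S_{3} θ [θ, S_{3}] f = 0
[θ, S_{3}] [θ, S_{3}] f = 0

the result is g(x) = 0


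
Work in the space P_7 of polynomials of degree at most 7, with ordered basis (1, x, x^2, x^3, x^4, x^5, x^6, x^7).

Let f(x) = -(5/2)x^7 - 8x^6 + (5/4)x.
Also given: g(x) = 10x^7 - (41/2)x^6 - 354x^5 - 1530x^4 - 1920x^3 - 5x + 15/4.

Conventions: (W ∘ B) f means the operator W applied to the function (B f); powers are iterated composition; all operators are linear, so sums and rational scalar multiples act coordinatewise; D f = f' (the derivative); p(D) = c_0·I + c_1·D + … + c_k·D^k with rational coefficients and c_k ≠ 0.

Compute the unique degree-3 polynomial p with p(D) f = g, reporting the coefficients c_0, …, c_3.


D^0 f = -(5/2)x^7 - 8x^6 + (5/4)x
D^1 f = -(35/2)x^6 - 48x^5 + 5/4
D^2 f = -105x^5 - 240x^4
D^3 f = -525x^4 - 960x^3
matching coefficients of g against c_0 f + c_1 Df + … from the top degree down determines the c_i
solution: c_0 = -4, c_1 = 3, c_2 = 2, c_3 = 2

c_0 = -4, c_1 = 3, c_2 = 2, c_3 = 2


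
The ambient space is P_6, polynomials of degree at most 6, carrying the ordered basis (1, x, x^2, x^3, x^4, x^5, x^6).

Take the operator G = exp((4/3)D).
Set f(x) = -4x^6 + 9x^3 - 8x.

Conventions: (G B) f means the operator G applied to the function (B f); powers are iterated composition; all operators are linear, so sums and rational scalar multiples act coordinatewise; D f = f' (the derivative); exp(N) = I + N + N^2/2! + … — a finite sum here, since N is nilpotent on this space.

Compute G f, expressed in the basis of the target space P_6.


order-1 term: -32x^5 + 36x^2 - 32/3
order-2 term: -(320/3)x^4 + 48x
order-3 term: -(5120/27)x^3 + 64/3
order-4 term: -(5120/27)x^2
order-5 term: -(8192/81)x
order-6 term: -16384/729
the series for exp((4/3)D) f terminates at order 6
exp((4/3)D) f = -4x^6 - 32x^5 - (320/3)x^4 - (4877/27)x^3 - (4148/27)x^2 - (4952/81)x - 8608/729

the result is g(x) = -4x^6 - 32x^5 - (320/3)x^4 - (4877/27)x^3 - (4148/27)x^2 - (4952/81)x - 8608/729


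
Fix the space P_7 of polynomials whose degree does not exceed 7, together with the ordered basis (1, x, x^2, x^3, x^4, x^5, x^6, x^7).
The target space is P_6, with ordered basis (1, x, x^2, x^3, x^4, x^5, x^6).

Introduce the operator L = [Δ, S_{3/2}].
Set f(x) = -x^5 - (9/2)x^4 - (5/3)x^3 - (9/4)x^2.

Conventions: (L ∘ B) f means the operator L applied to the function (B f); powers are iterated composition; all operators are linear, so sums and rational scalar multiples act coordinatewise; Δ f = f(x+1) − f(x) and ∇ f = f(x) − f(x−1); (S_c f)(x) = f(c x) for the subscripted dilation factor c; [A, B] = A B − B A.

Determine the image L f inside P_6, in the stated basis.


S_{3/2} f = -(243/32)x^5 - (729/32)x^4 - (45/8)x^3 - (81/16)x^2
Δ S_{3/2} f = -(1215/32)x^4 - (2673/16)x^3 - (459/2)x^2 - (4995/32)x - 657/16
Δ f = -5x^4 - 28x^3 - 42x^2 - (65/2)x - 113/12
S_{3/2} Δ f = -(405/16)x^4 - (189/2)x^3 - (189/2)x^2 - (195/4)x - 113/12
[Δ, S_{3/2}] f = -(405/32)x^4 - (1161/16)x^3 - 135x^2 - (3435/32)x - 1519/48

the result is g(x) = -(405/32)x^4 - (1161/16)x^3 - 135x^2 - (3435/32)x - 1519/48


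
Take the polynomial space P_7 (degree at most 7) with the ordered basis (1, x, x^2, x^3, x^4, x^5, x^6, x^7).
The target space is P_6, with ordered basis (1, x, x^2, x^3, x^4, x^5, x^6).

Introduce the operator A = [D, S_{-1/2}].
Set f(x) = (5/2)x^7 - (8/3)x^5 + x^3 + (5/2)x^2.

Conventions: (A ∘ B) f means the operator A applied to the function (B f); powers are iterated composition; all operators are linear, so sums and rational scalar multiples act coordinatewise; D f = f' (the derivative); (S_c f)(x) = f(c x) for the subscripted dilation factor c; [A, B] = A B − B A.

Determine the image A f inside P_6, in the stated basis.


g(x) = -(105/256)x^6 + (5/4)x^4 - (9/8)x^2 + (15/4)x

S_{-1/2} f = -(5/256)x^7 + (1/12)x^5 - (1/8)x^3 + (5/8)x^2
D S_{-1/2} f = -(35/256)x^6 + (5/12)x^4 - (3/8)x^2 + (5/4)x
D f = (35/2)x^6 - (40/3)x^4 + 3x^2 + 5x
S_{-1/2} D f = (35/128)x^6 - (5/6)x^4 + (3/4)x^2 - (5/2)x
[D, S_{-1/2}] f = -(105/256)x^6 + (5/4)x^4 - (9/8)x^2 + (15/4)x


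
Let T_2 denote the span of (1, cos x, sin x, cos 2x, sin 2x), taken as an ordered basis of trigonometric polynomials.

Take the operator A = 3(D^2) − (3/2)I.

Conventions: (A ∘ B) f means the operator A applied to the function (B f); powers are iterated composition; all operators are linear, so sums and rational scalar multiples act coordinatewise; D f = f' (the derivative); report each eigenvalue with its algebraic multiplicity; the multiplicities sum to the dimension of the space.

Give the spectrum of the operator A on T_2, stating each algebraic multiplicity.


λ = -27/2 (multiplicity 2), λ = -9/2 (multiplicity 2), λ = -3/2 (multiplicity 1)

image of 1: -3/2
image of cos x: -(9/2)cos x
image of sin x: -(9/2)sin x
image of cos 2x: -(27/2)cos 2x
image of sin 2x: -(27/2)sin 2x
the matrix is diagonal; its diagonal is (-3/2, -9/2, -9/2, -27/2, -27/2)
for a triangular matrix the eigenvalues are the diagonal entries, with algebraic multiplicity their repetition count


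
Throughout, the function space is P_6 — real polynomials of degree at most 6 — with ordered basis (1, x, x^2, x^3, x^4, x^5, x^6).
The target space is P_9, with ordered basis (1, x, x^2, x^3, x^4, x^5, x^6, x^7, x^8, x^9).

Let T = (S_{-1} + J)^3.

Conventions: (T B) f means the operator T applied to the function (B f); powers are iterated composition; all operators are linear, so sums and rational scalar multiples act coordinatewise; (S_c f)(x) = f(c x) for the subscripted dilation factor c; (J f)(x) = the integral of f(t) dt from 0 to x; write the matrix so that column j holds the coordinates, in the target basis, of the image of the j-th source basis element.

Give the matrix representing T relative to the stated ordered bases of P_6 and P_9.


image of 1: (1/6)x^3 + (1/2)x^2 + x + 1
image of x: (1/24)x^4 - (1/6)x^3 + (1/2)x^2 - x
image of x^2: (1/60)x^5 + (1/12)x^4 + (1/3)x^3 + x^2
image of x^3: (1/120)x^6 - (1/20)x^5 + (1/4)x^4 - x^3
image of x^4: (1/210)x^7 + (1/30)x^6 + (1/5)x^5 + x^4
image of x^5: (1/336)x^8 - (1/42)x^7 + (1/6)x^6 - x^5
image of x^6: (1/504)x^9 + (1/56)x^8 + (1/7)x^7 + x^6
each image's coordinates form column j of the matrix

the matrix is [[1, 0, 0, 0, 0, 0, 0]; [1, -1, 0, 0, 0, 0, 0]; [1/2, 1/2, 1, 0, 0, 0, 0]; [1/6, -1/6, 1/3, -1, 0, 0, 0]; [0, 1/24, 1/12, 1/4, 1, 0, 0]; [0, 0, 1/60, -1/20, 1/5, -1, 0]; [0, 0, 0, 1/120, 1/30, 1/6, 1]; [0, 0, 0, 0, 1/210, -1/42, 1/7]; [0, 0, 0, 0, 0, 1/336, 1/56]; [0, 0, 0, 0, 0, 0, 1/504]] (rows listed top to bottom)
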